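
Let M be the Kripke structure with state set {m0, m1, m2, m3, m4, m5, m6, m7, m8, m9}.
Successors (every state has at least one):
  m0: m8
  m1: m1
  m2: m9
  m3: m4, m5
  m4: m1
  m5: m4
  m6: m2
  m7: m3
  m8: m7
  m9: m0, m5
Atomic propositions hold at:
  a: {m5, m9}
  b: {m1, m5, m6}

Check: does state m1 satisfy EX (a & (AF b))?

AF b: least fixpoint, start Z0 = {m1, m5, m6}, add states with every successor in Z. Z1 = {m1, m4, m5, m6}; Z2 = {m1, m3, m4, m5, m6}; Z3 = {m1, m3, m4, m5, m6, m7}; Z4 = {m1, m3, m4, m5, m6, m7, m8}; Z5 = {m0, m1, m3, m4, m5, m6, m7, m8}; Z6 = {m0, m1, m3, m4, m5, m6, m7, m8, m9}; Z7 = {m0, m1, m2, m3, m4, m5, m6, m7, m8, m9}; fixed.
Sat(AF b) = {m0, m1, m2, m3, m4, m5, m6, m7, m8, m9}
Sat(a & (AF b)) = {m5, m9}
Sat(EX (a & (AF b))) = {s : some successor in {m5, m9}} = {m2, m3, m9}
m1 ∉ Sat(EX (a & (AF b))) = {m2, m3, m9}, so the formula does not hold at m1.

No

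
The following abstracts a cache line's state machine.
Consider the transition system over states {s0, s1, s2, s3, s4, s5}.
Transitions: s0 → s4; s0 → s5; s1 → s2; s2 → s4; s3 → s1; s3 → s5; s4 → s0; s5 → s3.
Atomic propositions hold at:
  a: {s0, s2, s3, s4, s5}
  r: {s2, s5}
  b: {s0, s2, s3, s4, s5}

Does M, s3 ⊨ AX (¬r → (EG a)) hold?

Sat(¬r) = {s0, s1, s3, s4}
EG a: greatest fixpoint, start Z0 = {s0, s2, s3, s4, s5}, keep only states in Sat with some successor in Z. Already a fixed point.
Sat(EG a) = {s0, s2, s3, s4, s5}
Sat(¬r → (EG a)) = {s0, s2, s3, s4, s5}
Sat(AX (¬r → (EG a))) = {s : every successor in {s0, s2, s3, s4, s5}} = {s0, s1, s2, s4, s5}
s3 ∉ Sat(AX (¬r → (EG a))) = {s0, s1, s2, s4, s5}, so the formula does not hold at s3.

No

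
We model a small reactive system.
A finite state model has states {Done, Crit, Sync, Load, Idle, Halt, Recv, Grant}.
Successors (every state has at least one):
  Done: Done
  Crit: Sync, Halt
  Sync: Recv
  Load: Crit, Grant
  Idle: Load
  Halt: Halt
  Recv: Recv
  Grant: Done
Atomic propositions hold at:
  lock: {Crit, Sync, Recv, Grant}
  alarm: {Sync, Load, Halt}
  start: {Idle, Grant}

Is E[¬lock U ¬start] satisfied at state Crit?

Sat(¬lock) = {Done, Load, Idle, Halt}
Sat(¬start) = {Done, Crit, Sync, Load, Halt, Recv}
E[¬lock U ¬start]: least fixpoint, start Z0 = Sat(¬start) = {Done, Crit, Sync, Load, Halt, Recv}, add states in Sat(¬lock) with some successor in Z. Z1 = {Done, Crit, Sync, Load, Idle, Halt, Recv}; fixed.
Sat(E[¬lock U ¬start]) = {Done, Crit, Sync, Load, Idle, Halt, Recv}
Crit ∈ Sat(E[¬lock U ¬start]) = {Done, Crit, Sync, Load, Idle, Halt, Recv}, so the formula holds at Crit.

Yes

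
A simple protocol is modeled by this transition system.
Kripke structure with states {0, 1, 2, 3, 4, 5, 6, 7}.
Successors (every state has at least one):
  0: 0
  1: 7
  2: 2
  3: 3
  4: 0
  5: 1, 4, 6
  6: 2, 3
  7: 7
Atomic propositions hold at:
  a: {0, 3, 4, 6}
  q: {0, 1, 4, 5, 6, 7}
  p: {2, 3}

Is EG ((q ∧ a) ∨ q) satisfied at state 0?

Sat(q ∧ a) = {0, 4, 6}
Sat((q ∧ a) ∨ q) = {0, 1, 4, 5, 6, 7}
EG ((q ∧ a) ∨ q): greatest fixpoint, start Z0 = {0, 1, 4, 5, 6, 7}, keep only states in Sat with some successor in Z. Z1 = {0, 1, 4, 5, 7}; fixed.
Sat(EG ((q ∧ a) ∨ q)) = {0, 1, 4, 5, 7}
0 ∈ Sat(EG ((q ∧ a) ∨ q)) = {0, 1, 4, 5, 7}, so the formula holds at 0.

Yes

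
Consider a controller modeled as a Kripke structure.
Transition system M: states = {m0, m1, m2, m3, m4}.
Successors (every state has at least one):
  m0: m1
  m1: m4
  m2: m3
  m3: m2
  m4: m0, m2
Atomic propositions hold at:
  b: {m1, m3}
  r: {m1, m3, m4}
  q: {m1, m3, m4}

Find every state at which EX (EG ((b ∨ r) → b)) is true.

Sat(b ∨ r) = {m1, m3, m4}
Sat((b ∨ r) → b) = {m0, m1, m2, m3}
EG ((b ∨ r) → b): greatest fixpoint, start Z0 = {m0, m1, m2, m3}, keep only states in Sat with some successor in Z. Z1 = {m0, m2, m3}; Z2 = {m2, m3}; fixed.
Sat(EG ((b ∨ r) → b)) = {m2, m3}
Sat(EX (EG ((b ∨ r) → b))) = {s : some successor in {m2, m3}} = {m2, m3, m4}

{m2, m3, m4}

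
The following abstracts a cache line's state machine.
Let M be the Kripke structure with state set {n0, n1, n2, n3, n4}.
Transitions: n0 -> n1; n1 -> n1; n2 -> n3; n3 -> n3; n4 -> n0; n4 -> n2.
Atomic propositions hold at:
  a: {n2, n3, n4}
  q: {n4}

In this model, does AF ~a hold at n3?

Sat(~a) = {n0, n1}
AF ~a: least fixpoint, start Z0 = {n0, n1}, add states with every successor in Z. Already a fixed point.
Sat(AF ~a) = {n0, n1}
n3 ∉ Sat(AF ~a) = {n0, n1}, so the formula does not hold at n3.

No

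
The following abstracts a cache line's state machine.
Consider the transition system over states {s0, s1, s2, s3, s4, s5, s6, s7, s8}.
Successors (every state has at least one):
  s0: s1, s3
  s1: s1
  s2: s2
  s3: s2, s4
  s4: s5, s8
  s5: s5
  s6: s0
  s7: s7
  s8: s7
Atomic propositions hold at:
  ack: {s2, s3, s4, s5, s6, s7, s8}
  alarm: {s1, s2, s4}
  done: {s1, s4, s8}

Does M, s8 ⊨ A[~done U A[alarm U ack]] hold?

Yes

Sat(~done) = {s0, s2, s3, s5, s6, s7}
A[alarm U ack]: least fixpoint, start Z0 = Sat(ack) = {s2, s3, s4, s5, s6, s7, s8}, add states in Sat(alarm) with every successor in Z. Already a fixed point.
Sat(A[alarm U ack]) = {s2, s3, s4, s5, s6, s7, s8}
A[~done U A[alarm U ack]]: least fixpoint, start Z0 = Sat(A[alarm U ack]) = {s2, s3, s4, s5, s6, s7, s8}, add states in Sat(~done) with every successor in Z. Already a fixed point.
Sat(A[~done U A[alarm U ack]]) = {s2, s3, s4, s5, s6, s7, s8}
s8 ∈ Sat(A[~done U A[alarm U ack]]) = {s2, s3, s4, s5, s6, s7, s8}, so the formula holds at s8.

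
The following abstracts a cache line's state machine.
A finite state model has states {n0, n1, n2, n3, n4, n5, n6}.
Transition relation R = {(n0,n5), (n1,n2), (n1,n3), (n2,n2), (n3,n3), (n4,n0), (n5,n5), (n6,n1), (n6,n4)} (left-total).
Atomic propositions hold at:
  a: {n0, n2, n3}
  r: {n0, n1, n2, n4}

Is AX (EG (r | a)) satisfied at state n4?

Sat(r | a) = {n0, n1, n2, n3, n4}
EG (r | a): greatest fixpoint, start Z0 = {n0, n1, n2, n3, n4}, keep only states in Sat with some successor in Z. Z1 = {n1, n2, n3, n4}; Z2 = {n1, n2, n3}; fixed.
Sat(EG (r | a)) = {n1, n2, n3}
Sat(AX (EG (r | a))) = {s : every successor in {n1, n2, n3}} = {n1, n2, n3}
n4 ∉ Sat(AX (EG (r | a))) = {n1, n2, n3}, so the formula does not hold at n4.

No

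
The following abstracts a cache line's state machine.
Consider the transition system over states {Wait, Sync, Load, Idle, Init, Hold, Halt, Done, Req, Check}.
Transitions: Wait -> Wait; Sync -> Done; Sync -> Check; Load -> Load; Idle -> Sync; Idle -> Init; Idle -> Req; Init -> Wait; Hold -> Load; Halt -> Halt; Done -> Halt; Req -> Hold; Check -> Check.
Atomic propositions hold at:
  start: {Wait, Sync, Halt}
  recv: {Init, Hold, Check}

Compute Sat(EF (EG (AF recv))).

{Sync, Idle, Check}

AF recv: least fixpoint, start Z0 = {Init, Hold, Check}, add states with every successor in Z. Z1 = {Init, Hold, Req, Check}; fixed.
Sat(AF recv) = {Init, Hold, Req, Check}
EG (AF recv): greatest fixpoint, start Z0 = {Init, Hold, Req, Check}, keep only states in Sat with some successor in Z. Z1 = {Req, Check}; Z2 = {Check}; fixed.
Sat(EG (AF recv)) = {Check}
EF (EG (AF recv)): least fixpoint, start Z0 = {Check}, add states with some successor in Z. Z1 = {Sync, Check}; Z2 = {Sync, Idle, Check}; fixed.
Sat(EF (EG (AF recv))) = {Sync, Idle, Check}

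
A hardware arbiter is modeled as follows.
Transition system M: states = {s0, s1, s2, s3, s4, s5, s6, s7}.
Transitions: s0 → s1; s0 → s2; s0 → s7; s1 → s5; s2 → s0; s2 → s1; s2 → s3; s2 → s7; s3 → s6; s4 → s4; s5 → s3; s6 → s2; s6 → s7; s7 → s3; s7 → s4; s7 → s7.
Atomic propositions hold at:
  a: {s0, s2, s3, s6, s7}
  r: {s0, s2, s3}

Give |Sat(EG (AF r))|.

2

AF r: least fixpoint, start Z0 = {s0, s2, s3}, add states with every successor in Z. Z1 = {s0, s2, s3, s5}; Z2 = {s0, s1, s2, s3, s5}; fixed.
Sat(AF r) = {s0, s1, s2, s3, s5}
EG (AF r): greatest fixpoint, start Z0 = {s0, s1, s2, s3, s5}, keep only states in Sat with some successor in Z. Z1 = {s0, s1, s2, s5}; Z2 = {s0, s1, s2}; Z3 = {s0, s2}; fixed.
Sat(EG (AF r)) = {s0, s2}
|Sat(EG (AF r))| = |{s0, s2}| = 2.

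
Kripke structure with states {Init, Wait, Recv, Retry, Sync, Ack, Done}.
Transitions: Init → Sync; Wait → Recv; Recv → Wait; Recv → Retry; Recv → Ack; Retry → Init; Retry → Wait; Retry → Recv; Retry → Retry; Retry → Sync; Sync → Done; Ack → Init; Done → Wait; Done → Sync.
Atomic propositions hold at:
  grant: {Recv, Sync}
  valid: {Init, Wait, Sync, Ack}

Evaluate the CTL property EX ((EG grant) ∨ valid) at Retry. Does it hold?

EG grant: greatest fixpoint, start Z0 = {Recv, Sync}, keep only states in Sat with some successor in Z. Z1 = ∅; fixed.
Sat(EG grant) = ∅
Sat((EG grant) ∨ valid) = {Init, Wait, Sync, Ack}
Sat(EX ((EG grant) ∨ valid)) = {s : some successor in {Init, Wait, Sync, Ack}} = {Init, Recv, Retry, Ack, Done}
Retry ∈ Sat(EX ((EG grant) ∨ valid)) = {Init, Recv, Retry, Ack, Done}, so the formula holds at Retry.

Yes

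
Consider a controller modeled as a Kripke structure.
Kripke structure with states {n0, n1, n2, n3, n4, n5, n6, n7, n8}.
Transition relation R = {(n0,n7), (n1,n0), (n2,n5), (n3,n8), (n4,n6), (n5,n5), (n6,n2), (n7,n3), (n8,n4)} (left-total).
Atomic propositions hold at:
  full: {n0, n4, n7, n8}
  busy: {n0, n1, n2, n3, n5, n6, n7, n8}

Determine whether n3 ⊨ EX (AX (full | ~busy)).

Yes

Sat(~busy) = {n4}
Sat(full | ~busy) = {n0, n4, n7, n8}
Sat(AX (full | ~busy)) = {s : every successor in {n0, n4, n7, n8}} = {n0, n1, n3, n8}
Sat(EX (AX (full | ~busy))) = {s : some successor in {n0, n1, n3, n8}} = {n1, n3, n7}
n3 ∈ Sat(EX (AX (full | ~busy))) = {n1, n3, n7}, so the formula holds at n3.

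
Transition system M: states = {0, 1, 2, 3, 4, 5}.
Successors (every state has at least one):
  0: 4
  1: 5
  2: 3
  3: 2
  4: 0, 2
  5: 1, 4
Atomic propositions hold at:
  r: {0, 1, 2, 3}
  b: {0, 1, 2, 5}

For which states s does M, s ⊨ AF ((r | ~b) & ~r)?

Sat(~b) = {3, 4}
Sat(r | ~b) = {0, 1, 2, 3, 4}
Sat(~r) = {4, 5}
Sat((r | ~b) & ~r) = {4}
AF ((r | ~b) & ~r): least fixpoint, start Z0 = {4}, add states with every successor in Z. Z1 = {0, 4}; fixed.
Sat(AF ((r | ~b) & ~r)) = {0, 4}

{0, 4}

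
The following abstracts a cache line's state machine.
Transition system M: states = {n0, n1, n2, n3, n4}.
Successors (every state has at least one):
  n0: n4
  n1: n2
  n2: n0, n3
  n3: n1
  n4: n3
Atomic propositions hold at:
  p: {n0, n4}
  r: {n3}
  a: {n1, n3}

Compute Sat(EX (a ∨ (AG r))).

AG r: greatest fixpoint, start Z0 = {n3}, keep only states in Sat with every successor in Z. Z1 = ∅; fixed.
Sat(AG r) = ∅
Sat(a ∨ (AG r)) = {n1, n3}
Sat(EX (a ∨ (AG r))) = {s : some successor in {n1, n3}} = {n2, n3, n4}

{n2, n3, n4}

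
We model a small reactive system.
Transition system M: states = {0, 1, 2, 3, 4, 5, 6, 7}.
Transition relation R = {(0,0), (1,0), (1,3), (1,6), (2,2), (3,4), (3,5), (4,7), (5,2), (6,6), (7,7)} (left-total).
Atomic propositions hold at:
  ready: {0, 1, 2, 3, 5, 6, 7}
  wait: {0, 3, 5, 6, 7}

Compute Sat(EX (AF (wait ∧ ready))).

{0, 1, 3, 4, 6, 7}

Sat(wait ∧ ready) = {0, 3, 5, 6, 7}
AF (wait ∧ ready): least fixpoint, start Z0 = {0, 3, 5, 6, 7}, add states with every successor in Z. Z1 = {0, 1, 3, 4, 5, 6, 7}; fixed.
Sat(AF (wait ∧ ready)) = {0, 1, 3, 4, 5, 6, 7}
Sat(EX (AF (wait ∧ ready))) = {s : some successor in {0, 1, 3, 4, 5, 6, 7}} = {0, 1, 3, 4, 6, 7}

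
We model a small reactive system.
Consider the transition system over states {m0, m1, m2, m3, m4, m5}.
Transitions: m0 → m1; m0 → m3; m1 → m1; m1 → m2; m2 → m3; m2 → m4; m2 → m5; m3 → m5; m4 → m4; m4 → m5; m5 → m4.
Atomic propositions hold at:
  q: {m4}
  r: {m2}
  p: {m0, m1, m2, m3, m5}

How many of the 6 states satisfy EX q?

3

Sat(EX q) = {s : some successor in {m4}} = {m2, m4, m5}
|Sat(EX q)| = |{m2, m4, m5}| = 3.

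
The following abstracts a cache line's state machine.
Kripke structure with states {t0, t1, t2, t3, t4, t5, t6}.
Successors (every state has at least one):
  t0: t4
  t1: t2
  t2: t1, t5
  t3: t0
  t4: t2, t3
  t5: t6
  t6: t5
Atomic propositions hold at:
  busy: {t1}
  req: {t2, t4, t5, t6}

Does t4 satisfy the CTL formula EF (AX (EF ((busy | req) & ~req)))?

Yes

Sat(busy | req) = {t1, t2, t4, t5, t6}
Sat(~req) = {t0, t1, t3}
Sat((busy | req) & ~req) = {t1}
EF ((busy | req) & ~req): least fixpoint, start Z0 = {t1}, add states with some successor in Z. Z1 = {t1, t2}; Z2 = {t1, t2, t4}; Z3 = {t0, t1, t2, t4}; Z4 = {t0, t1, t2, t3, t4}; fixed.
Sat(EF ((busy | req) & ~req)) = {t0, t1, t2, t3, t4}
Sat(AX (EF ((busy | req) & ~req))) = {s : every successor in {t0, t1, t2, t3, t4}} = {t0, t1, t3, t4}
EF (AX (EF ((busy | req) & ~req))): least fixpoint, start Z0 = {t0, t1, t3, t4}, add states with some successor in Z. Z1 = {t0, t1, t2, t3, t4}; fixed.
Sat(EF (AX (EF ((busy | req) & ~req)))) = {t0, t1, t2, t3, t4}
t4 ∈ Sat(EF (AX (EF ((busy | req) & ~req)))) = {t0, t1, t2, t3, t4}, so the formula holds at t4.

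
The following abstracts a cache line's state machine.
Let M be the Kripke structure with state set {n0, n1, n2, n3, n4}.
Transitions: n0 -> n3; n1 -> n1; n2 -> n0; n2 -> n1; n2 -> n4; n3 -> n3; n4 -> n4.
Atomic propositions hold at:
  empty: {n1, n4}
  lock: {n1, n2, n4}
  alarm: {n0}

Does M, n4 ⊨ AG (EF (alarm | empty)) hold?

Yes

Sat(alarm | empty) = {n0, n1, n4}
EF (alarm | empty): least fixpoint, start Z0 = {n0, n1, n4}, add states with some successor in Z. Z1 = {n0, n1, n2, n4}; fixed.
Sat(EF (alarm | empty)) = {n0, n1, n2, n4}
AG (EF (alarm | empty)): greatest fixpoint, start Z0 = {n0, n1, n2, n4}, keep only states in Sat with every successor in Z. Z1 = {n1, n2, n4}; Z2 = {n1, n4}; fixed.
Sat(AG (EF (alarm | empty))) = {n1, n4}
n4 ∈ Sat(AG (EF (alarm | empty))) = {n1, n4}, so the formula holds at n4.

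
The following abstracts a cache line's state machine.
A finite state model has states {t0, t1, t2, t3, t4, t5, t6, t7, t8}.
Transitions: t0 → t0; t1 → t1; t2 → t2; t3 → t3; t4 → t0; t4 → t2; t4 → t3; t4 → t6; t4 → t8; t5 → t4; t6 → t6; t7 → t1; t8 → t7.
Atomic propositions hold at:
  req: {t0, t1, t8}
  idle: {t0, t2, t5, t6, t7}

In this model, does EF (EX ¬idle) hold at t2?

Sat(¬idle) = {t1, t3, t4, t8}
Sat(EX ¬idle) = {s : some successor in {t1, t3, t4, t8}} = {t1, t3, t4, t5, t7}
EF (EX ¬idle): least fixpoint, start Z0 = {t1, t3, t4, t5, t7}, add states with some successor in Z. Z1 = {t1, t3, t4, t5, t7, t8}; fixed.
Sat(EF (EX ¬idle)) = {t1, t3, t4, t5, t7, t8}
t2 ∉ Sat(EF (EX ¬idle)) = {t1, t3, t4, t5, t7, t8}, so the formula does not hold at t2.

No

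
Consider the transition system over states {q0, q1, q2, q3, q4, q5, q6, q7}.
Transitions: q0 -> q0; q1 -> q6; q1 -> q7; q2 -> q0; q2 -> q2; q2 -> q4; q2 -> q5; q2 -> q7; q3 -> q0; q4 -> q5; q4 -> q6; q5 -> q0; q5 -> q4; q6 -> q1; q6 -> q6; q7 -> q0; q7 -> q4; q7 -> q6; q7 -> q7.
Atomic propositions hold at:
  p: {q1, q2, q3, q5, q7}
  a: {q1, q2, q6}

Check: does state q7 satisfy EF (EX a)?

Sat(EX a) = {s : some successor in {q1, q2, q6}} = {q1, q2, q4, q6, q7}
EF (EX a): least fixpoint, start Z0 = {q1, q2, q4, q6, q7}, add states with some successor in Z. Z1 = {q1, q2, q4, q5, q6, q7}; fixed.
Sat(EF (EX a)) = {q1, q2, q4, q5, q6, q7}
q7 ∈ Sat(EF (EX a)) = {q1, q2, q4, q5, q6, q7}, so the formula holds at q7.

Yes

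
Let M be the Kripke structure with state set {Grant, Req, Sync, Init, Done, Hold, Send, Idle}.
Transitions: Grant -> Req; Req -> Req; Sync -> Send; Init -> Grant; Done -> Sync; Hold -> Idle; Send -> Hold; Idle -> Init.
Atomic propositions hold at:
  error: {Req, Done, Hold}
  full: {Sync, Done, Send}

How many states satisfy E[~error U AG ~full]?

7

Sat(~error) = {Grant, Sync, Init, Send, Idle}
Sat(~full) = {Grant, Req, Init, Hold, Idle}
AG ~full: greatest fixpoint, start Z0 = {Grant, Req, Init, Hold, Idle}, keep only states in Sat with every successor in Z. Already a fixed point.
Sat(AG ~full) = {Grant, Req, Init, Hold, Idle}
E[~error U AG ~full]: least fixpoint, start Z0 = Sat(AG ~full) = {Grant, Req, Init, Hold, Idle}, add states in Sat(~error) with some successor in Z. Z1 = {Grant, Req, Init, Hold, Send, Idle}; Z2 = {Grant, Req, Sync, Init, Hold, Send, Idle}; fixed.
Sat(E[~error U AG ~full]) = {Grant, Req, Sync, Init, Hold, Send, Idle}
|Sat(E[~error U AG ~full])| = |{Grant, Req, Sync, Init, Hold, Send, Idle}| = 7.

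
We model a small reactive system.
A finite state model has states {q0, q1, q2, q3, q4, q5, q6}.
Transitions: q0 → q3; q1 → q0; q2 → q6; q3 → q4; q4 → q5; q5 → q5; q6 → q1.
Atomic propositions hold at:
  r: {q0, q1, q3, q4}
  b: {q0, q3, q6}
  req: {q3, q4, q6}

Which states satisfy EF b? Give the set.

{q0, q1, q2, q3, q6}

EF b: least fixpoint, start Z0 = {q0, q3, q6}, add states with some successor in Z. Z1 = {q0, q1, q2, q3, q6}; fixed.
Sat(EF b) = {q0, q1, q2, q3, q6}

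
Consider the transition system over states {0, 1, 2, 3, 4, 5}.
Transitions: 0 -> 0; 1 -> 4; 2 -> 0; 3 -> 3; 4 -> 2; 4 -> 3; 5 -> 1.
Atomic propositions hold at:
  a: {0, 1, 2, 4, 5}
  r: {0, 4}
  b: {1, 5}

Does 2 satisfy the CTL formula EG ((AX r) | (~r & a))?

Yes

Sat(AX r) = {s : every successor in {0, 4}} = {0, 1, 2}
Sat(~r) = {1, 2, 3, 5}
Sat(~r & a) = {1, 2, 5}
Sat((AX r) | (~r & a)) = {0, 1, 2, 5}
EG ((AX r) | (~r & a)): greatest fixpoint, start Z0 = {0, 1, 2, 5}, keep only states in Sat with some successor in Z. Z1 = {0, 2, 5}; Z2 = {0, 2}; fixed.
Sat(EG ((AX r) | (~r & a))) = {0, 2}
2 ∈ Sat(EG ((AX r) | (~r & a))) = {0, 2}, so the formula holds at 2.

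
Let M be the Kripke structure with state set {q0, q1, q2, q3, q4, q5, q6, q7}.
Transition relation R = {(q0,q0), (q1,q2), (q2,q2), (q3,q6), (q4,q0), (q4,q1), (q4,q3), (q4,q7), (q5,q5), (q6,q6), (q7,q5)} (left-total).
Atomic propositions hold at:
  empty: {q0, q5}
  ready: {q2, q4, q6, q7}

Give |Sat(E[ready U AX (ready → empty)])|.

4

Sat(ready → empty) = {q0, q1, q3, q5}
Sat(AX (ready → empty)) = {s : every successor in {q0, q1, q3, q5}} = {q0, q5, q7}
E[ready U AX (ready → empty)]: least fixpoint, start Z0 = Sat(AX (ready → empty)) = {q0, q5, q7}, add states in Sat(ready) with some successor in Z. Z1 = {q0, q4, q5, q7}; fixed.
Sat(E[ready U AX (ready → empty)]) = {q0, q4, q5, q7}
|Sat(E[ready U AX (ready → empty)])| = |{q0, q4, q5, q7}| = 4.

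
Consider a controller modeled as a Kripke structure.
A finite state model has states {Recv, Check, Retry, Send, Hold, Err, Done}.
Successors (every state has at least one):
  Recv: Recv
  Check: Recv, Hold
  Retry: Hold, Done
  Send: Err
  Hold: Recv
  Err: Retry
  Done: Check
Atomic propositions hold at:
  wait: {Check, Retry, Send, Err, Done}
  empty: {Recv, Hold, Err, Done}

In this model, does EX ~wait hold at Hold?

Sat(~wait) = {Recv, Hold}
Sat(EX ~wait) = {s : some successor in {Recv, Hold}} = {Recv, Check, Retry, Hold}
Hold ∈ Sat(EX ~wait) = {Recv, Check, Retry, Hold}, so the formula holds at Hold.

Yes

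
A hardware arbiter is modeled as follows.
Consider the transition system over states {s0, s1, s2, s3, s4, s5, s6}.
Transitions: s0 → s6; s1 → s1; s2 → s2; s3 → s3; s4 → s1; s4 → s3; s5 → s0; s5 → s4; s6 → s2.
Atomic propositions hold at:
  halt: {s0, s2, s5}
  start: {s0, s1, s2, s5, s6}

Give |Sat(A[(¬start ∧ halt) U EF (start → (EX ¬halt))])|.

Sat(¬start) = {s3, s4}
Sat(¬start ∧ halt) = ∅
Sat(¬halt) = {s1, s3, s4, s6}
Sat(EX ¬halt) = {s : some successor in {s1, s3, s4, s6}} = {s0, s1, s3, s4, s5}
Sat(start → (EX ¬halt)) = {s0, s1, s3, s4, s5}
EF (start → (EX ¬halt)): least fixpoint, start Z0 = {s0, s1, s3, s4, s5}, add states with some successor in Z. Already a fixed point.
Sat(EF (start → (EX ¬halt))) = {s0, s1, s3, s4, s5}
A[(¬start ∧ halt) U EF (start → (EX ¬halt))]: least fixpoint, start Z0 = Sat(EF (start → (EX ¬halt))) = {s0, s1, s3, s4, s5}, add states in Sat(¬start ∧ halt) with every successor in Z. Already a fixed point.
Sat(A[(¬start ∧ halt) U EF (start → (EX ¬halt))]) = {s0, s1, s3, s4, s5}
|Sat(A[(¬start ∧ halt) U EF (start → (EX ¬halt))])| = |{s0, s1, s3, s4, s5}| = 5.

5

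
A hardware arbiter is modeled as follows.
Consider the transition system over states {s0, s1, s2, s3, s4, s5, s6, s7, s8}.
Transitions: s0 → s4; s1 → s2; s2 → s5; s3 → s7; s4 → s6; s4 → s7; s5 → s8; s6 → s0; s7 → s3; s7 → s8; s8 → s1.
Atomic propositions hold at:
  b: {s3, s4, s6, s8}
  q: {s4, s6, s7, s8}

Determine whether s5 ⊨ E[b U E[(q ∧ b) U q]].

No

Sat(q ∧ b) = {s4, s6, s8}
E[(q ∧ b) U q]: least fixpoint, start Z0 = Sat(q) = {s4, s6, s7, s8}, add states in Sat(q ∧ b) with some successor in Z. Already a fixed point.
Sat(E[(q ∧ b) U q]) = {s4, s6, s7, s8}
E[b U E[(q ∧ b) U q]]: least fixpoint, start Z0 = Sat(E[(q ∧ b) U q]) = {s4, s6, s7, s8}, add states in Sat(b) with some successor in Z. Z1 = {s3, s4, s6, s7, s8}; fixed.
Sat(E[b U E[(q ∧ b) U q]]) = {s3, s4, s6, s7, s8}
s5 ∉ Sat(E[b U E[(q ∧ b) U q]]) = {s3, s4, s6, s7, s8}, so the formula does not hold at s5.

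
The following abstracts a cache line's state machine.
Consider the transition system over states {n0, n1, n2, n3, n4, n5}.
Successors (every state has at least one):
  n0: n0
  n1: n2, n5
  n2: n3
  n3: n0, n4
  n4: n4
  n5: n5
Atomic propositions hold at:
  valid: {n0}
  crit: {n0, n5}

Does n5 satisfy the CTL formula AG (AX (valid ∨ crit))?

Yes

Sat(valid ∨ crit) = {n0, n5}
Sat(AX (valid ∨ crit)) = {s : every successor in {n0, n5}} = {n0, n5}
AG (AX (valid ∨ crit)): greatest fixpoint, start Z0 = {n0, n5}, keep only states in Sat with every successor in Z. Already a fixed point.
Sat(AG (AX (valid ∨ crit))) = {n0, n5}
n5 ∈ Sat(AG (AX (valid ∨ crit))) = {n0, n5}, so the formula holds at n5.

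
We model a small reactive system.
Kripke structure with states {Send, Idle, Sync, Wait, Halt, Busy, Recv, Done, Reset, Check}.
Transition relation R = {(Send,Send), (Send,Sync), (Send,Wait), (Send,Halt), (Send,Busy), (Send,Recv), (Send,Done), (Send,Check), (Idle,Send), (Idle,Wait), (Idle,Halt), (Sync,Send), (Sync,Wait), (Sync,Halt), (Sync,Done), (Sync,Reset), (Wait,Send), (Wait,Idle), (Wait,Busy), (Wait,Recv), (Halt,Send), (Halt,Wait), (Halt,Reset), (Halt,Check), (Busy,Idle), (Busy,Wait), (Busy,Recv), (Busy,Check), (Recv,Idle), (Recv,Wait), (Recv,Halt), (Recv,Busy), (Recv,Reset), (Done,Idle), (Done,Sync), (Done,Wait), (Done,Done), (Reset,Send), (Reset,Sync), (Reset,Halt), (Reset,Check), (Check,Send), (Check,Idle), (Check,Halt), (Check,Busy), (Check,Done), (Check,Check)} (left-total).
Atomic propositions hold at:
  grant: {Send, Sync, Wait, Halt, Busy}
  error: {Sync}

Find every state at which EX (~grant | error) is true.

Sat(~grant) = {Idle, Recv, Done, Reset, Check}
Sat(~grant | error) = {Idle, Sync, Recv, Done, Reset, Check}
Sat(EX (~grant | error)) = {s : some successor in {Idle, Sync, Recv, Done, Reset, Check}} = {Send, Sync, Wait, Halt, Busy, Recv, Done, Reset, Check}

{Send, Sync, Wait, Halt, Busy, Recv, Done, Reset, Check}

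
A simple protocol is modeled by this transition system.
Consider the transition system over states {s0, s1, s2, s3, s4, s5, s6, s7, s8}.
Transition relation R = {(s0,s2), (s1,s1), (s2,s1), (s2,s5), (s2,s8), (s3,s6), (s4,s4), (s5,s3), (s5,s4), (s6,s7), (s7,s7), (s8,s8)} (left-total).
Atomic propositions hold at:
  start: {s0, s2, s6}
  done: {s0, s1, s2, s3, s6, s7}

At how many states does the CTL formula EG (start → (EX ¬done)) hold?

Sat(¬done) = {s4, s5, s8}
Sat(EX ¬done) = {s : some successor in {s4, s5, s8}} = {s2, s4, s5, s8}
Sat(start → (EX ¬done)) = {s1, s2, s3, s4, s5, s7, s8}
EG (start → (EX ¬done)): greatest fixpoint, start Z0 = {s1, s2, s3, s4, s5, s7, s8}, keep only states in Sat with some successor in Z. Z1 = {s1, s2, s4, s5, s7, s8}; fixed.
Sat(EG (start → (EX ¬done))) = {s1, s2, s4, s5, s7, s8}
|Sat(EG (start → (EX ¬done)))| = |{s1, s2, s4, s5, s7, s8}| = 6.

6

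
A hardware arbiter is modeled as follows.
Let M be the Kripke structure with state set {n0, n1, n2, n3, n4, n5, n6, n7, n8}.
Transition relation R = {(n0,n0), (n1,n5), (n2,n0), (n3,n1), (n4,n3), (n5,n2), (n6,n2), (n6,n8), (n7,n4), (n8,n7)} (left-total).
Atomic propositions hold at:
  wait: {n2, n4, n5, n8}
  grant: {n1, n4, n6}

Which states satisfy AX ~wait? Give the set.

{n0, n2, n3, n4, n8}

Sat(~wait) = {n0, n1, n3, n6, n7}
Sat(AX ~wait) = {s : every successor in {n0, n1, n3, n6, n7}} = {n0, n2, n3, n4, n8}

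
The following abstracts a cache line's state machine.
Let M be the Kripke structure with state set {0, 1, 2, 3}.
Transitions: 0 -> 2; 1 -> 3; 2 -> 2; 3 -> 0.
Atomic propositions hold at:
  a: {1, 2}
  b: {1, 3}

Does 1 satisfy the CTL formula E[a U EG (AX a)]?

No

Sat(AX a) = {s : every successor in {1, 2}} = {0, 2}
EG (AX a): greatest fixpoint, start Z0 = {0, 2}, keep only states in Sat with some successor in Z. Already a fixed point.
Sat(EG (AX a)) = {0, 2}
E[a U EG (AX a)]: least fixpoint, start Z0 = Sat(EG (AX a)) = {0, 2}, add states in Sat(a) with some successor in Z. Already a fixed point.
Sat(E[a U EG (AX a)]) = {0, 2}
1 ∉ Sat(E[a U EG (AX a)]) = {0, 2}, so the formula does not hold at 1.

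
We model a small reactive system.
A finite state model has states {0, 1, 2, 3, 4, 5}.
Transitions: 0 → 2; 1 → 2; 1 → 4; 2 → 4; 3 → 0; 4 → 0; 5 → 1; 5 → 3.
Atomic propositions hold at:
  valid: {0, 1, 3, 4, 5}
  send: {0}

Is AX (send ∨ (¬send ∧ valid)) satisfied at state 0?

Sat(¬send) = {1, 2, 3, 4, 5}
Sat(¬send ∧ valid) = {1, 3, 4, 5}
Sat(send ∨ (¬send ∧ valid)) = {0, 1, 3, 4, 5}
Sat(AX (send ∨ (¬send ∧ valid))) = {s : every successor in {0, 1, 3, 4, 5}} = {2, 3, 4, 5}
0 ∉ Sat(AX (send ∨ (¬send ∧ valid))) = {2, 3, 4, 5}, so the formula does not hold at 0.

No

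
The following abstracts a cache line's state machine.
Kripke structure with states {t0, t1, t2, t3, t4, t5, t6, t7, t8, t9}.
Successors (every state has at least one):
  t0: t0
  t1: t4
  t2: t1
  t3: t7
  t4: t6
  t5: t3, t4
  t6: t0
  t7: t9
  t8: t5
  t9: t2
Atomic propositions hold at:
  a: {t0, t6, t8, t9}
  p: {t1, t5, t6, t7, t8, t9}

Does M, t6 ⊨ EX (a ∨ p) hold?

Sat(a ∨ p) = {t0, t1, t5, t6, t7, t8, t9}
Sat(EX (a ∨ p)) = {s : some successor in {t0, t1, t5, t6, t7, t8, t9}} = {t0, t2, t3, t4, t6, t7, t8}
t6 ∈ Sat(EX (a ∨ p)) = {t0, t2, t3, t4, t6, t7, t8}, so the formula holds at t6.

Yes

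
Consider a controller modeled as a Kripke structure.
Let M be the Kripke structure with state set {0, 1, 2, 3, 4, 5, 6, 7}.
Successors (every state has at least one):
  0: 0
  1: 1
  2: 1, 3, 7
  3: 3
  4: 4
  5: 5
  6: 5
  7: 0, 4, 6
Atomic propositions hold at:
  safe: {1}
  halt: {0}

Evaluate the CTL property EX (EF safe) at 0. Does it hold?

EF safe: least fixpoint, start Z0 = {1}, add states with some successor in Z. Z1 = {1, 2}; fixed.
Sat(EF safe) = {1, 2}
Sat(EX (EF safe)) = {s : some successor in {1, 2}} = {1, 2}
0 ∉ Sat(EX (EF safe)) = {1, 2}, so the formula does not hold at 0.

No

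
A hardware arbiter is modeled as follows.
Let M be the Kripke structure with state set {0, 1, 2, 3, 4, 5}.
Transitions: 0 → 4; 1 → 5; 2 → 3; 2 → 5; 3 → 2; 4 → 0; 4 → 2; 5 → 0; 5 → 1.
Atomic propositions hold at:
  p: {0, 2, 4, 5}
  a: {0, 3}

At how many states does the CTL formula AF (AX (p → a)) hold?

Sat(p → a) = {0, 1, 3}
Sat(AX (p → a)) = {s : every successor in {0, 1, 3}} = {5}
AF (AX (p → a)): least fixpoint, start Z0 = {5}, add states with every successor in Z. Z1 = {1, 5}; fixed.
Sat(AF (AX (p → a))) = {1, 5}
|Sat(AF (AX (p → a)))| = |{1, 5}| = 2.

2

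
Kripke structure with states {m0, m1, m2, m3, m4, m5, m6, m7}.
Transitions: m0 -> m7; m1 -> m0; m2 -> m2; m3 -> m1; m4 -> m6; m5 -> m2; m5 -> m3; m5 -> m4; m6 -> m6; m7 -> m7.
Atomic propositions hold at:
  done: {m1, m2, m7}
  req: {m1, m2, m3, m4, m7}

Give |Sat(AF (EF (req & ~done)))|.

Sat(~done) = {m0, m3, m4, m5, m6}
Sat(req & ~done) = {m3, m4}
EF (req & ~done): least fixpoint, start Z0 = {m3, m4}, add states with some successor in Z. Z1 = {m3, m4, m5}; fixed.
Sat(EF (req & ~done)) = {m3, m4, m5}
AF (EF (req & ~done)): least fixpoint, start Z0 = {m3, m4, m5}, add states with every successor in Z. Already a fixed point.
Sat(AF (EF (req & ~done))) = {m3, m4, m5}
|Sat(AF (EF (req & ~done)))| = |{m3, m4, m5}| = 3.

3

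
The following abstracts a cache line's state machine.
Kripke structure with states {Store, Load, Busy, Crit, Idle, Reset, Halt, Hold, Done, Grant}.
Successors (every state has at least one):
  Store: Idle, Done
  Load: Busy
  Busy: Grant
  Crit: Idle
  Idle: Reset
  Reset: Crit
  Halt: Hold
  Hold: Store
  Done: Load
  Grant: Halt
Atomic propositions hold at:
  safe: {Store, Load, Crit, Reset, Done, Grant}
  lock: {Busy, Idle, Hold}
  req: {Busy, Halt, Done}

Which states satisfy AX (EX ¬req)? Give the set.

{Store, Load, Crit, Idle, Reset, Halt, Hold, Grant}

Sat(¬req) = {Store, Load, Crit, Idle, Reset, Hold, Grant}
Sat(EX ¬req) = {s : some successor in {Store, Load, Crit, Idle, Reset, Hold, Grant}} = {Store, Busy, Crit, Idle, Reset, Halt, Hold, Done}
Sat(AX (EX ¬req)) = {s : every successor in {Store, Busy, Crit, Idle, Reset, Halt, Hold, Done}} = {Store, Load, Crit, Idle, Reset, Halt, Hold, Grant}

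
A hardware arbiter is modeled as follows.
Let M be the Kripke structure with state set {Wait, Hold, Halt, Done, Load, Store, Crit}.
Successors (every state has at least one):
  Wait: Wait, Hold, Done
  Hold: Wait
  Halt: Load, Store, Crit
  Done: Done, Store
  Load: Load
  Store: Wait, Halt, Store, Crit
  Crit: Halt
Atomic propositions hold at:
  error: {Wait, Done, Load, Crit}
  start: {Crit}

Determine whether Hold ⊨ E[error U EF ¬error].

Yes

Sat(¬error) = {Hold, Halt, Store}
EF ¬error: least fixpoint, start Z0 = {Hold, Halt, Store}, add states with some successor in Z. Z1 = {Wait, Hold, Halt, Done, Store, Crit}; fixed.
Sat(EF ¬error) = {Wait, Hold, Halt, Done, Store, Crit}
E[error U EF ¬error]: least fixpoint, start Z0 = Sat(EF ¬error) = {Wait, Hold, Halt, Done, Store, Crit}, add states in Sat(error) with some successor in Z. Already a fixed point.
Sat(E[error U EF ¬error]) = {Wait, Hold, Halt, Done, Store, Crit}
Hold ∈ Sat(E[error U EF ¬error]) = {Wait, Hold, Halt, Done, Store, Crit}, so the formula holds at Hold.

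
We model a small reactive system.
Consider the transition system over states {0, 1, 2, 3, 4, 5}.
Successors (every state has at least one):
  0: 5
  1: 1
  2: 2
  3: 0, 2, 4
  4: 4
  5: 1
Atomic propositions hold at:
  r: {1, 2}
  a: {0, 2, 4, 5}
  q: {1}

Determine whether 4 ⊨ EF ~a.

No

Sat(~a) = {1, 3}
EF ~a: least fixpoint, start Z0 = {1, 3}, add states with some successor in Z. Z1 = {1, 3, 5}; Z2 = {0, 1, 3, 5}; fixed.
Sat(EF ~a) = {0, 1, 3, 5}
4 ∉ Sat(EF ~a) = {0, 1, 3, 5}, so the formula does not hold at 4.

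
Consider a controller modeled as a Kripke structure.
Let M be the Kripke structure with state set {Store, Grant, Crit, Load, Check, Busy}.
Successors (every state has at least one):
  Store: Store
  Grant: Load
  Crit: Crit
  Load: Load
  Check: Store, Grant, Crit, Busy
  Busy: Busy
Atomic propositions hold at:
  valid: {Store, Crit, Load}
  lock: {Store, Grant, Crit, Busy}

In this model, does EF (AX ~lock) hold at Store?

No

Sat(~lock) = {Load, Check}
Sat(AX ~lock) = {s : every successor in {Load, Check}} = {Grant, Load}
EF (AX ~lock): least fixpoint, start Z0 = {Grant, Load}, add states with some successor in Z. Z1 = {Grant, Load, Check}; fixed.
Sat(EF (AX ~lock)) = {Grant, Load, Check}
Store ∉ Sat(EF (AX ~lock)) = {Grant, Load, Check}, so the formula does not hold at Store.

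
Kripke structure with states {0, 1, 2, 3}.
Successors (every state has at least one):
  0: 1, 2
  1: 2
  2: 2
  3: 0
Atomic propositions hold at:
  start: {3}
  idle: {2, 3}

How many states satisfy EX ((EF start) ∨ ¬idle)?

EF start: least fixpoint, start Z0 = {3}, add states with some successor in Z. Already a fixed point.
Sat(EF start) = {3}
Sat(¬idle) = {0, 1}
Sat((EF start) ∨ ¬idle) = {0, 1, 3}
Sat(EX ((EF start) ∨ ¬idle)) = {s : some successor in {0, 1, 3}} = {0, 3}
|Sat(EX ((EF start) ∨ ¬idle))| = |{0, 3}| = 2.

2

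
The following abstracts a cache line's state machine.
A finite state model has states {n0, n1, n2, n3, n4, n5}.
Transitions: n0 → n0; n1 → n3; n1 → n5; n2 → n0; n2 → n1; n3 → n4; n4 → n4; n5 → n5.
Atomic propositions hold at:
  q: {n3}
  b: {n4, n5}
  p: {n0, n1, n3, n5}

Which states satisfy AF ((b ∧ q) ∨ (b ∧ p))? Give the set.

Sat(b ∧ q) = ∅
Sat(b ∧ p) = {n5}
Sat((b ∧ q) ∨ (b ∧ p)) = {n5}
AF ((b ∧ q) ∨ (b ∧ p)): least fixpoint, start Z0 = {n5}, add states with every successor in Z. Already a fixed point.
Sat(AF ((b ∧ q) ∨ (b ∧ p))) = {n5}

{n5}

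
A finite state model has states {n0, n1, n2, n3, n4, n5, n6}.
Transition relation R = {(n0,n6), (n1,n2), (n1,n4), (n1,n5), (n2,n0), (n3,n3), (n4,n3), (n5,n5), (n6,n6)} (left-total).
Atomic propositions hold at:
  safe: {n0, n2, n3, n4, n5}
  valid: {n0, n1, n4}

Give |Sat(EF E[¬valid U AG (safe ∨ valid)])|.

4

Sat(¬valid) = {n2, n3, n5, n6}
Sat(safe ∨ valid) = {n0, n1, n2, n3, n4, n5}
AG (safe ∨ valid): greatest fixpoint, start Z0 = {n0, n1, n2, n3, n4, n5}, keep only states in Sat with every successor in Z. Z1 = {n1, n2, n3, n4, n5}; Z2 = {n1, n3, n4, n5}; Z3 = {n3, n4, n5}; fixed.
Sat(AG (safe ∨ valid)) = {n3, n4, n5}
E[¬valid U AG (safe ∨ valid)]: least fixpoint, start Z0 = Sat(AG (safe ∨ valid)) = {n3, n4, n5}, add states in Sat(¬valid) with some successor in Z. Already a fixed point.
Sat(E[¬valid U AG (safe ∨ valid)]) = {n3, n4, n5}
EF E[¬valid U AG (safe ∨ valid)]: least fixpoint, start Z0 = {n3, n4, n5}, add states with some successor in Z. Z1 = {n1, n3, n4, n5}; fixed.
Sat(EF E[¬valid U AG (safe ∨ valid)]) = {n1, n3, n4, n5}
|Sat(EF E[¬valid U AG (safe ∨ valid)])| = |{n1, n3, n4, n5}| = 4.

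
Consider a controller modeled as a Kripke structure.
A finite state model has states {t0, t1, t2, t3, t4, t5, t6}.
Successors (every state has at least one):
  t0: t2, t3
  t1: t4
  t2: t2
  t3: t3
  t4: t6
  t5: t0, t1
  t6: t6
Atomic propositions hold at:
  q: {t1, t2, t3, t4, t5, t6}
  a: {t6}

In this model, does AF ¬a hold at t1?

Sat(¬a) = {t0, t1, t2, t3, t4, t5}
AF ¬a: least fixpoint, start Z0 = {t0, t1, t2, t3, t4, t5}, add states with every successor in Z. Already a fixed point.
Sat(AF ¬a) = {t0, t1, t2, t3, t4, t5}
t1 ∈ Sat(AF ¬a) = {t0, t1, t2, t3, t4, t5}, so the formula holds at t1.

Yes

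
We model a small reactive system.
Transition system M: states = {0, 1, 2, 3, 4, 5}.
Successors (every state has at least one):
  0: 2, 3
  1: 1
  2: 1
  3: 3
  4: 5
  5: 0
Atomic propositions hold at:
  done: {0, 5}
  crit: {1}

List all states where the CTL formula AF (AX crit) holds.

{1, 2}

Sat(AX crit) = {s : every successor in {1}} = {1, 2}
AF (AX crit): least fixpoint, start Z0 = {1, 2}, add states with every successor in Z. Already a fixed point.
Sat(AF (AX crit)) = {1, 2}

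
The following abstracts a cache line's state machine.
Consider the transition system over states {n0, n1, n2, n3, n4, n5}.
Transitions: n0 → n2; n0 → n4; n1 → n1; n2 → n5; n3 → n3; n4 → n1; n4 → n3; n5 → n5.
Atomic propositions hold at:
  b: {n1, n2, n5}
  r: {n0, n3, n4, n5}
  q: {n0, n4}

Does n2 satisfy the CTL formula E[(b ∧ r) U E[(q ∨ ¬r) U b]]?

Yes

Sat(b ∧ r) = {n5}
Sat(¬r) = {n1, n2}
Sat(q ∨ ¬r) = {n0, n1, n2, n4}
E[(q ∨ ¬r) U b]: least fixpoint, start Z0 = Sat(b) = {n1, n2, n5}, add states in Sat(q ∨ ¬r) with some successor in Z. Z1 = {n0, n1, n2, n4, n5}; fixed.
Sat(E[(q ∨ ¬r) U b]) = {n0, n1, n2, n4, n5}
E[(b ∧ r) U E[(q ∨ ¬r) U b]]: least fixpoint, start Z0 = Sat(E[(q ∨ ¬r) U b]) = {n0, n1, n2, n4, n5}, add states in Sat(b ∧ r) with some successor in Z. Already a fixed point.
Sat(E[(b ∧ r) U E[(q ∨ ¬r) U b]]) = {n0, n1, n2, n4, n5}
n2 ∈ Sat(E[(b ∧ r) U E[(q ∨ ¬r) U b]]) = {n0, n1, n2, n4, n5}, so the formula holds at n2.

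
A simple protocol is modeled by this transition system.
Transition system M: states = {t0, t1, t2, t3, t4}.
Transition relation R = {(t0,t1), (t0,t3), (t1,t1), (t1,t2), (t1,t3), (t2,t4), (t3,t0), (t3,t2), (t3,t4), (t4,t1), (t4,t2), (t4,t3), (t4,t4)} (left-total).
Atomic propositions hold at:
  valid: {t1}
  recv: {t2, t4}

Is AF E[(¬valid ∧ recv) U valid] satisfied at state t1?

Yes

Sat(¬valid) = {t0, t2, t3, t4}
Sat(¬valid ∧ recv) = {t2, t4}
E[(¬valid ∧ recv) U valid]: least fixpoint, start Z0 = Sat(valid) = {t1}, add states in Sat(¬valid ∧ recv) with some successor in Z. Z1 = {t1, t4}; Z2 = {t1, t2, t4}; fixed.
Sat(E[(¬valid ∧ recv) U valid]) = {t1, t2, t4}
AF E[(¬valid ∧ recv) U valid]: least fixpoint, start Z0 = {t1, t2, t4}, add states with every successor in Z. Already a fixed point.
Sat(AF E[(¬valid ∧ recv) U valid]) = {t1, t2, t4}
t1 ∈ Sat(AF E[(¬valid ∧ recv) U valid]) = {t1, t2, t4}, so the formula holds at t1.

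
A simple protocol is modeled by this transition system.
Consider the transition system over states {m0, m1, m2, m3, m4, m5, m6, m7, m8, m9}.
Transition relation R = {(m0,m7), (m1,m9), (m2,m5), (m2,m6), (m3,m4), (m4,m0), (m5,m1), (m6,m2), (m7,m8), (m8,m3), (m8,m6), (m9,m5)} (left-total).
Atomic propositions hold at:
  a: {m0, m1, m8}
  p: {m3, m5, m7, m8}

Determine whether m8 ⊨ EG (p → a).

Sat(p → a) = {m0, m1, m2, m4, m6, m8, m9}
EG (p → a): greatest fixpoint, start Z0 = {m0, m1, m2, m4, m6, m8, m9}, keep only states in Sat with some successor in Z. Z1 = {m1, m2, m4, m6, m8}; Z2 = {m2, m6, m8}; fixed.
Sat(EG (p → a)) = {m2, m6, m8}
m8 ∈ Sat(EG (p → a)) = {m2, m6, m8}, so the formula holds at m8.

Yes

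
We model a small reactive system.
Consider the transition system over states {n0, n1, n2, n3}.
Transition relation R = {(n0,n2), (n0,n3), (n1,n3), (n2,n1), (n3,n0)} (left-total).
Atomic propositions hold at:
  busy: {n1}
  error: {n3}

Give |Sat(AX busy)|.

1

Sat(AX busy) = {s : every successor in {n1}} = {n2}
|Sat(AX busy)| = |{n2}| = 1.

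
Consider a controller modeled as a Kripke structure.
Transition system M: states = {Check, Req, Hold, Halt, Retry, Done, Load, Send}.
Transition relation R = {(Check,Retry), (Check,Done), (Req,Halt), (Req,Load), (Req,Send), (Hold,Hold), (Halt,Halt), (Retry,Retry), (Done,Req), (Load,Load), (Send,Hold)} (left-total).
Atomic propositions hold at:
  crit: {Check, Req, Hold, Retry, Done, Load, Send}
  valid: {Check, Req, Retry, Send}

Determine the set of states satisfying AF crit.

AF crit: least fixpoint, start Z0 = {Check, Req, Hold, Retry, Done, Load, Send}, add states with every successor in Z. Already a fixed point.
Sat(AF crit) = {Check, Req, Hold, Retry, Done, Load, Send}

{Check, Req, Hold, Retry, Done, Load, Send}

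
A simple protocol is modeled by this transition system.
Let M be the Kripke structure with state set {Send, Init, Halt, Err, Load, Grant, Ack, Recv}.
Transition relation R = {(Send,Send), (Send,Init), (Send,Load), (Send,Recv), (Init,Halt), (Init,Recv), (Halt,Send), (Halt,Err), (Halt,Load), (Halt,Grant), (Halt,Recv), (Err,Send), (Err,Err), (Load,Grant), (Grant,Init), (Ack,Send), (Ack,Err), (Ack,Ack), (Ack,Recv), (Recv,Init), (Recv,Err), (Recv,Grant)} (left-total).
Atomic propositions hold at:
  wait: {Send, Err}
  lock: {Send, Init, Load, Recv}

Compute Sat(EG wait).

EG wait: greatest fixpoint, start Z0 = {Send, Err}, keep only states in Sat with some successor in Z. Already a fixed point.
Sat(EG wait) = {Send, Err}

{Send, Err}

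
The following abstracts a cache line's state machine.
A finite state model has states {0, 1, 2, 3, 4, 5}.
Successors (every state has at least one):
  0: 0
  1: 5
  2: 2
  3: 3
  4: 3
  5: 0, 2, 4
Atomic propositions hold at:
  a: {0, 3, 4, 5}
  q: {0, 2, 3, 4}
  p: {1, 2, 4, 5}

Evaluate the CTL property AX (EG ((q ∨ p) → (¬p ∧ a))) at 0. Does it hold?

Yes

Sat(q ∨ p) = {0, 1, 2, 3, 4, 5}
Sat(¬p) = {0, 3}
Sat(¬p ∧ a) = {0, 3}
Sat((q ∨ p) → (¬p ∧ a)) = {0, 3}
EG ((q ∨ p) → (¬p ∧ a)): greatest fixpoint, start Z0 = {0, 3}, keep only states in Sat with some successor in Z. Already a fixed point.
Sat(EG ((q ∨ p) → (¬p ∧ a))) = {0, 3}
Sat(AX (EG ((q ∨ p) → (¬p ∧ a)))) = {s : every successor in {0, 3}} = {0, 3, 4}
0 ∈ Sat(AX (EG ((q ∨ p) → (¬p ∧ a)))) = {0, 3, 4}, so the formula holds at 0.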